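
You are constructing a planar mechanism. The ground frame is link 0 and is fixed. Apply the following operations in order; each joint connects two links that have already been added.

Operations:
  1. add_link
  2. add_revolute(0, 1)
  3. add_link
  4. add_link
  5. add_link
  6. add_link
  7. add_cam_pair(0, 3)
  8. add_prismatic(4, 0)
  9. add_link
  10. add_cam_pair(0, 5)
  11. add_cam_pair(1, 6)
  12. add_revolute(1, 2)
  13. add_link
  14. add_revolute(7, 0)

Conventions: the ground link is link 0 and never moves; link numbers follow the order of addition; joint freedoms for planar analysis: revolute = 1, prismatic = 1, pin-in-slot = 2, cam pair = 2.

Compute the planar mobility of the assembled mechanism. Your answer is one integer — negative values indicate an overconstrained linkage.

L=1 J1=0 J2=0
add link → L=2 J1=0 J2=0
R@0,1 dof=1 J1 → L=2 J1=1 J2=0
add link → L=3 J1=1 J2=0
add link → L=4 J1=1 J2=0
add link → L=5 J1=1 J2=0
add link → L=6 J1=1 J2=0
C@0,3 dof=2 J2 → L=6 J1=1 J2=1
P@4,0 dof=1 J1 → L=6 J1=2 J2=1
add link → L=7 J1=2 J2=1
C@0,5 dof=2 J2 → L=7 J1=2 J2=2
C@1,6 dof=2 J2 → L=7 J1=2 J2=3
R@1,2 dof=1 J1 → L=7 J1=3 J2=3
add link → L=8 J1=3 J2=3
R@7,0 dof=1 J1 → L=8 J1=4 J2=3
M=3(L−1)−2J1−J2=3·7−2·4−3=10

M = 10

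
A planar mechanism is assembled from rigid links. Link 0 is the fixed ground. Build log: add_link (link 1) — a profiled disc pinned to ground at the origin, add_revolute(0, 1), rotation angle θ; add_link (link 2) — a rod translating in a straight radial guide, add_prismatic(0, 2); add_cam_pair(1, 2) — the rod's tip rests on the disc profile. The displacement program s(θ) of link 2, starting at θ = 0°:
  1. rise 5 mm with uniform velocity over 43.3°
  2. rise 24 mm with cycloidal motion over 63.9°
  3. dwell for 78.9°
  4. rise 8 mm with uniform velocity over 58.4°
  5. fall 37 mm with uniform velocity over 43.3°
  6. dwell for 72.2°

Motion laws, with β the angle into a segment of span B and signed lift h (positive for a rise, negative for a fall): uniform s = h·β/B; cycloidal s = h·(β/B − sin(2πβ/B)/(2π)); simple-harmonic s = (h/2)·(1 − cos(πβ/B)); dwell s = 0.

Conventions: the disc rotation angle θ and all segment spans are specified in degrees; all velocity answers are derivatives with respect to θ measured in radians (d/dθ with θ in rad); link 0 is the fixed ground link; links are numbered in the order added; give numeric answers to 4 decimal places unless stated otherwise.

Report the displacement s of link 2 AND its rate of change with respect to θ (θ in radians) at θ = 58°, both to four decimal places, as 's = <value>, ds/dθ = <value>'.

seg 1 [0°–43.3°] uniform, h=5: full span → s += 5 → s = 5.0000
seg 2 [43.3°–107.2°] cycloidal, h=24: θ=58° here. β=14.7, B=63.9. 24·(0.2300 − sin(2π·0.2300)/(2π)) = 1.7314 → s = 6.7314
velocity in seg [43.3°–107.2°] (cycloidal), θ in radians: β = 14.7° = 0.2566 rad, B = 63.9° = 1.1153 rad; ds/dθ = (h/B)(1 − cos(2πβ/B)) = (24/1.1153)(1 − cos(2π·0.2300)) = 18.828726 mm/rad

s = 6.7314, ds/dθ = 18.8287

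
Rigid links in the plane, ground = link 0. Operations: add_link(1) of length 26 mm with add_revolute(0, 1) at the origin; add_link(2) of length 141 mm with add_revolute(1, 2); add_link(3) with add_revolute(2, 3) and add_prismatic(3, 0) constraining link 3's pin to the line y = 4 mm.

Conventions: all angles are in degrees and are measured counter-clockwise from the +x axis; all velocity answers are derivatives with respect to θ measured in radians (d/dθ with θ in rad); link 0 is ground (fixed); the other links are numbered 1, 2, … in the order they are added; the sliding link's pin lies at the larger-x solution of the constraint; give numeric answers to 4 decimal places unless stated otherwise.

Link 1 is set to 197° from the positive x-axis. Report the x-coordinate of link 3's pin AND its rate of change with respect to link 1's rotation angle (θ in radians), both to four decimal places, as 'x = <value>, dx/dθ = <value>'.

geometry: r = 26 mm, L = 141 mm, e = 4 mm
crank pin P = (r cos θ, r sin θ) = (-24.863924, -7.601664)
h = r sin θ − e = -7.601664 − 4 = -11.601664
x = r cos θ + √(L² − h²) = -24.863924 + 140.521889 = 115.657966
dx/dθ = −r sin θ − h·r cos θ/√(L² − h²) (θ in radians; h = -11.601664) = 5.548867

x = 115.6580, dx/dθ = 5.5489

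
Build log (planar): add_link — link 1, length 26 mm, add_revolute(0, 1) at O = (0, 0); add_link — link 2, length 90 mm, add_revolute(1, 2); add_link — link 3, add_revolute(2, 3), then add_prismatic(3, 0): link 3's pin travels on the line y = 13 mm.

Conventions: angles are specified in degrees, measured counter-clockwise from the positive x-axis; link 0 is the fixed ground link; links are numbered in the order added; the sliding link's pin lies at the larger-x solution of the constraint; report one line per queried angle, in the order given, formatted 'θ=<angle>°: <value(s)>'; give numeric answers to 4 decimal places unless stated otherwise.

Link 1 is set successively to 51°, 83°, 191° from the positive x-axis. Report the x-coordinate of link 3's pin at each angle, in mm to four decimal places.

geometry: r = 26 mm, L = 90 mm, e = 13 mm
θ=51°: crank pin P = (r cos θ, r sin θ) = (16.362330, 20.205795)
θ=51°: h = r sin θ − e = 20.205795 − 13 = 7.205795
θ=51°: x = r cos θ + √(L² − h²) = 16.362330 + 89.711072 = 106.073403
θ=83°: crank pin P = (r cos θ, r sin θ) = (3.168603, 25.806200)
θ=83°: h = r sin θ − e = 25.806200 − 13 = 12.806200
θ=83°: x = r cos θ + √(L² − h²) = 3.168603 + 89.084237 = 92.252840
θ=191°: crank pin P = (r cos θ, r sin θ) = (-25.522307, -4.961034)
θ=191°: h = r sin θ − e = -4.961034 − 13 = -17.961034
θ=191°: x = r cos θ + √(L² − h²) = -25.522307 + 88.189576 = 62.667269

θ=51°: 106.0734
θ=83°: 92.2528
θ=191°: 62.6673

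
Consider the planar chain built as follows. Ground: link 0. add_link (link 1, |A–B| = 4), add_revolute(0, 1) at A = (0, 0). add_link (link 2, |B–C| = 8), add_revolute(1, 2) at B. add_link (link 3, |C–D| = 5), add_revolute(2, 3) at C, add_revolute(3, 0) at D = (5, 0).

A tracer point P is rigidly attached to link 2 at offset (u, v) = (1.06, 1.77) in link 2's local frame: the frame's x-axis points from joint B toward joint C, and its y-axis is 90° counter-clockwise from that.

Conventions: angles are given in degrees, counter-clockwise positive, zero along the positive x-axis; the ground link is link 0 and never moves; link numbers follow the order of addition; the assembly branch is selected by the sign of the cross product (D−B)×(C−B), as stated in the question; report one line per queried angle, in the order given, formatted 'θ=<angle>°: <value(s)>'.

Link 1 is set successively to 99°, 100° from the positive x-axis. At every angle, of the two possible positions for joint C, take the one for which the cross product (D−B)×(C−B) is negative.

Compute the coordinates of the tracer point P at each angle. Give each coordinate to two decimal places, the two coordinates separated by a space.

A=(0,0), D=(5.00,0)
θ=99°: B = A + 4.00·(cos99°, sin99°) = (-0.6257, 3.9508)
θ=99°: |BD| = 6.8744
θ=99°: circle(B,8.00) ∩ circle(D,5.00): a=6.2738, h=4.9638
θ=99°:   candidates: C₊=(7.3612,4.4073) cross=34.123; C₋=(1.6558,-3.7170) cross=-34.123
θ=99°:   branch - wants cross < 0 → take C=(1.6558,-3.7170) (cross=-34.123)
θ=99°: ex = (C−B)/|BC| = (0.2852,-0.9585); ey = (0.9585,0.2852)
θ=99°: P = B + 1.06·ex + 1.77·ey = (1.3731,3.4396)
θ=100°: B = A + 4.00·(cos100°, sin100°) = (-0.6946, 3.9392)
θ=100°: |BD| = 6.9243
θ=100°: circle(B,8.00) ∩ circle(D,5.00): a=6.2783, h=4.9581
θ=100°:   candidates: C₊=(7.2894,4.4451) cross=34.331; C₋=(1.6481,-3.7101) cross=-34.331
θ=100°:   branch - wants cross < 0 → take C=(1.6481,-3.7101) (cross=-34.331)
θ=100°: ex = (C−B)/|BC| = (0.2928,-0.9562); ey = (0.9562,0.2928)
θ=100°: P = B + 1.06·ex + 1.77·ey = (1.3082,3.4440)

θ=99°: 1.37 3.44
θ=100°: 1.31 3.44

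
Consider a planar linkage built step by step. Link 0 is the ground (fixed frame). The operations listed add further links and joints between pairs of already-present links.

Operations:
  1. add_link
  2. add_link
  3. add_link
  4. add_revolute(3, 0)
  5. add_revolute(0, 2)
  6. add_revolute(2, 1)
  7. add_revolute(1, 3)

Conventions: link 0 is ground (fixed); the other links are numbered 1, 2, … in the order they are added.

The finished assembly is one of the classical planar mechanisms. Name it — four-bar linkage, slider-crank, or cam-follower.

links: 4 (incl. ground); joints: 4 revolute, 0 prismatic, 0 higher (cam) pair, forming one closed loop
4 links in a single 4R loop → four-bar linkage

four-bar linkage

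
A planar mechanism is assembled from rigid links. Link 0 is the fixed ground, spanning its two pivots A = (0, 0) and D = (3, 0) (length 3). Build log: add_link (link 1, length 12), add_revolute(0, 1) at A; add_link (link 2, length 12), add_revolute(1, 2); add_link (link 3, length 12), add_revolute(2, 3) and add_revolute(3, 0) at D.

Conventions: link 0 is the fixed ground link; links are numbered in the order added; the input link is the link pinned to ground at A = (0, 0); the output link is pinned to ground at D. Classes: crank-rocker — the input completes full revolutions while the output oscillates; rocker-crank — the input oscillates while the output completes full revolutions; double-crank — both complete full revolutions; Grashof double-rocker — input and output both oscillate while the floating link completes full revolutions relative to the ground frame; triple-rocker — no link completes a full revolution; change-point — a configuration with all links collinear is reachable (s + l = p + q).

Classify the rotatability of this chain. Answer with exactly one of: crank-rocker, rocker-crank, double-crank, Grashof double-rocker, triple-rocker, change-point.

lengths: ground=3, input=12, coupler=12, output=12
sorted: s=3 (shortest), l=12 (longest), p+q=24
s + l = 15 vs p + q = 24
s + l < p + q (Grashof) with shortest = ground link → double-crank

double-crank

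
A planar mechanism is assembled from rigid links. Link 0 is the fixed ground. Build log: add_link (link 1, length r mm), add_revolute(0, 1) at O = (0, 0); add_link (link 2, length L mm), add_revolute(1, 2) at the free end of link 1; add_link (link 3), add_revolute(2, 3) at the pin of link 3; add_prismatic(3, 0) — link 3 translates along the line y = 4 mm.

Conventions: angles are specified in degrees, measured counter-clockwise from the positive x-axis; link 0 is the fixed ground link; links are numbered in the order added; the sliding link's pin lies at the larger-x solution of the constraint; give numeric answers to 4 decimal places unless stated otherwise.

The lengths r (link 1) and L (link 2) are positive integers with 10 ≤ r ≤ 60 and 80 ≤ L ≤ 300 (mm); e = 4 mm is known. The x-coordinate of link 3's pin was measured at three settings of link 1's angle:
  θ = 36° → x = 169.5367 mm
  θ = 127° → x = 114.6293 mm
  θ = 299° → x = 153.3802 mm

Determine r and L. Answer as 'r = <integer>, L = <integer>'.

constraint per measurement: (x − r cos θ)² + (r sin θ − e)² = L²
subtracting the θ₁ and θ₂ equations cancels the r² and L² terms:
r = (x₁² − x₂²) / (2[(x₁cos θ₁ + e sin θ₁) − (x₂cos θ₂ + e sin θ₂)]) = 38.0000 → r = 38
L² = (x₁ − r cos θ₁)² + (r sin θ₁ − e)² = 19599.9925 → L = 140.0000 → L = 140
check at θ₃=299°: x = 153.3802 (printed 153.3802) ✓

r = 38, L = 140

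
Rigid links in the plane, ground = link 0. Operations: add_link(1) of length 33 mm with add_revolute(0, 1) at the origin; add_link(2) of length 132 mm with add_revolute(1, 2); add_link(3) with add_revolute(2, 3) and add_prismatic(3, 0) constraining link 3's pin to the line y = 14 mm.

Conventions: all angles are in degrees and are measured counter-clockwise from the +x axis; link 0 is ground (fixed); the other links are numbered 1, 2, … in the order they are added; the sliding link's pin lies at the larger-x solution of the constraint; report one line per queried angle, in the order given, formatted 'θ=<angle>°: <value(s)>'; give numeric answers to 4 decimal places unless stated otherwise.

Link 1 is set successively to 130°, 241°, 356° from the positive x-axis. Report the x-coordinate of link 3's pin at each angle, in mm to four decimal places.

geometry: r = 33 mm, L = 132 mm, e = 14 mm
θ=130°: crank pin P = (r cos θ, r sin θ) = (-21.211991, 25.279467)
θ=130°: h = r sin θ − e = 25.279467 − 14 = 11.279467
θ=130°: x = r cos θ + √(L² − h²) = -21.211991 + 131.517199 = 110.305208
θ=241°: crank pin P = (r cos θ, r sin θ) = (-15.998717, -28.862450)
θ=241°: h = r sin θ − e = -28.862450 − 14 = -42.862450
θ=241°: x = r cos θ + √(L² − h²) = -15.998717 + 124.847148 = 108.848430
θ=356°: crank pin P = (r cos θ, r sin θ) = (32.919614, -2.301964)
θ=356°: h = r sin θ − e = -2.301964 − 14 = -16.301964
θ=356°: x = r cos θ + √(L² − h²) = 32.919614 + 130.989488 = 163.909102

θ=130°: 110.3052
θ=241°: 108.8484
θ=356°: 163.9091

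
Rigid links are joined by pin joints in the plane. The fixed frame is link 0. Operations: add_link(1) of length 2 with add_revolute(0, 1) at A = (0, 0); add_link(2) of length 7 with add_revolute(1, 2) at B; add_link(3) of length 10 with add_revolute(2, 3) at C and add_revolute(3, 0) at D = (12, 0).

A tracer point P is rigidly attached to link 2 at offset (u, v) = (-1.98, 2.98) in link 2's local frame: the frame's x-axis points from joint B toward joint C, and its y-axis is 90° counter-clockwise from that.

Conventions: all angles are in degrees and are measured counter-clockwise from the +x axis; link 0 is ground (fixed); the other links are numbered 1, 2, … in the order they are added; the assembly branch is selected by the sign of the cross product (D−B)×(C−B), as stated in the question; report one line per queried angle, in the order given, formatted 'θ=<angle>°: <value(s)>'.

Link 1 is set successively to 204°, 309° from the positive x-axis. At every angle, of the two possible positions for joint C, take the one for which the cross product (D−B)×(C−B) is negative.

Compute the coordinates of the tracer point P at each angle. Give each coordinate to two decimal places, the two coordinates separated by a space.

A=(0,0), D=(12.00,0)
θ=204°: B = A + 2.00·(cos204°, sin204°) = (-1.8271, -0.8135)
θ=204°: |BD| = 13.8510
θ=204°: circle(B,7.00) ∩ circle(D,10.00): a=5.0845, h=4.8112
θ=204°:   candidates: C₊=(2.9660,4.2881) cross=66.641; C₋=(3.5312,-5.3178) cross=-66.641
θ=204°:   branch - wants cross < 0 → take C=(3.5312,-5.3178) (cross=-66.641)
θ=204°: ex = (C−B)/|BC| = (0.7655,-0.6435); ey = (0.6435,0.7655)
θ=204°: P = B + -1.98·ex + 2.98·ey = (-1.4252,2.7417)
θ=309°: B = A + 2.00·(cos309°, sin309°) = (1.2586, -1.5543)
θ=309°: |BD| = 10.8532
θ=309°: circle(B,7.00) ∩ circle(D,10.00): a=3.0771, h=6.2874
θ=309°:   candidates: C₊=(3.4036,5.1090) cross=68.239; C₋=(5.2044,-7.3362) cross=-68.239
θ=309°:   branch - wants cross < 0 → take C=(5.2044,-7.3362) (cross=-68.239)
θ=309°: ex = (C−B)/|BC| = (0.5637,-0.8260); ey = (0.8260,0.5637)
θ=309°: P = B + -1.98·ex + 2.98·ey = (2.6040,1.7609)

θ=204°: -1.43 2.74
θ=309°: 2.60 1.76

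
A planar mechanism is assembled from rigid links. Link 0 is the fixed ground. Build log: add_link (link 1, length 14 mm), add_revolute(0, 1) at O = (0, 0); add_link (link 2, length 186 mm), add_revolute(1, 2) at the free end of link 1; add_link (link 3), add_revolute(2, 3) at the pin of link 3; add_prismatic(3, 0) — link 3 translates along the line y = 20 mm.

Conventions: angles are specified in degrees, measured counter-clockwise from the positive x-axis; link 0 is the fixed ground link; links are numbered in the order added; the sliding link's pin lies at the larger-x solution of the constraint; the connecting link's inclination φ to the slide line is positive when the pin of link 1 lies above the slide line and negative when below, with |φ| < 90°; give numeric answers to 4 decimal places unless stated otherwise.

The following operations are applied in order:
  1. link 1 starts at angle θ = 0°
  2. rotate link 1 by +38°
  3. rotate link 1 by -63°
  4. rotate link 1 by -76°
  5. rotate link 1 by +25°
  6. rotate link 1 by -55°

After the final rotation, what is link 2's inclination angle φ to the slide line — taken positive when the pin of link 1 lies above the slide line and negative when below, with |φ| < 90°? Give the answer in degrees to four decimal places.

geometry: r = 14 mm, L = 186 mm, e = 20 mm; θ starts at 0°
rotate link 1 by +38°: θ ← 0° +38° = 38°
rotate link 1 by -63°: θ ← 38° -63° = -25°
rotate link 1 by -76°: θ ← -25° -76° = -101°
rotate link 1 by +25°: θ ← -101° +25° = -76°
rotate link 1 by -55°: θ ← -76° -55° = -131°
h = r sin θ − e = -10.565934 − 20 = -30.565934
sin φ = h / L = -30.565934 / 186 = -0.16433298
φ = arcsin(-0.16433298) = -9.458488°

-9.4585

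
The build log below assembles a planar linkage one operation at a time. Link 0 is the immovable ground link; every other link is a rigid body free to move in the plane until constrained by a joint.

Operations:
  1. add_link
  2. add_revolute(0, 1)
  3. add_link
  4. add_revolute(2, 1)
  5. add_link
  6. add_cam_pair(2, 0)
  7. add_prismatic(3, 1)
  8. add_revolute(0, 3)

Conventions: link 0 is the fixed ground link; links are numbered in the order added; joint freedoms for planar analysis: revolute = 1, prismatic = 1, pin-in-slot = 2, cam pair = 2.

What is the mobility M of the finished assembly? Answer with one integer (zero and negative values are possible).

(L,J1,J2)=(1,0,0); link0 fixed
link1: (2,0,0)
R 0-1 [J1]: (2,1,0)
link2: (3,1,0)
R 2-1 [J1]: (3,2,0)
link3: (4,2,0)
C 2-0 [J2]: (4,2,1)
P 3-1 [J1]: (4,3,1)
R 0-3 [J1]: (4,4,1)
Grübler: 3·3 − 2·4 − 1 = 0

M = 0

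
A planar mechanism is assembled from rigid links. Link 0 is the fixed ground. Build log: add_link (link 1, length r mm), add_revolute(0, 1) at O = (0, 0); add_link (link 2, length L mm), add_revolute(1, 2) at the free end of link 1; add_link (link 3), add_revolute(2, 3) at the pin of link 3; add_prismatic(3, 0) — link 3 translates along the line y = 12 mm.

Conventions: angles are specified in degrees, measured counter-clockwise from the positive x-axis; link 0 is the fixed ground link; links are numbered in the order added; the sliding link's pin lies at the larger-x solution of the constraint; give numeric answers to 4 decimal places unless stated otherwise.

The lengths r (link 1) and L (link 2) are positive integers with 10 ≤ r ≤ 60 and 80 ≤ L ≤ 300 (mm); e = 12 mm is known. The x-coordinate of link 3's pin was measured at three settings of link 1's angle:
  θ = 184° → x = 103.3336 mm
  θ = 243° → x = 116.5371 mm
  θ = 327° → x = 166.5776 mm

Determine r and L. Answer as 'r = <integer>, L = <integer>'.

constraint per measurement: (x − r cos θ)² + (r sin θ − e)² = L²
subtracting the θ₁ and θ₂ equations cancels the r² and L² terms:
r = (x₁² − x₂²) / (2[(x₁cos θ₁ + e sin θ₁) − (x₂cos θ₂ + e sin θ₂)]) = 36.0002 → r = 36
L² = (x₁ − r cos θ₁)² + (r sin θ₁ − e)² = 19599.9982 → L = 140.0000 → L = 140
check at θ₃=327°: x = 166.5776 (printed 166.5776) ✓

r = 36, L = 140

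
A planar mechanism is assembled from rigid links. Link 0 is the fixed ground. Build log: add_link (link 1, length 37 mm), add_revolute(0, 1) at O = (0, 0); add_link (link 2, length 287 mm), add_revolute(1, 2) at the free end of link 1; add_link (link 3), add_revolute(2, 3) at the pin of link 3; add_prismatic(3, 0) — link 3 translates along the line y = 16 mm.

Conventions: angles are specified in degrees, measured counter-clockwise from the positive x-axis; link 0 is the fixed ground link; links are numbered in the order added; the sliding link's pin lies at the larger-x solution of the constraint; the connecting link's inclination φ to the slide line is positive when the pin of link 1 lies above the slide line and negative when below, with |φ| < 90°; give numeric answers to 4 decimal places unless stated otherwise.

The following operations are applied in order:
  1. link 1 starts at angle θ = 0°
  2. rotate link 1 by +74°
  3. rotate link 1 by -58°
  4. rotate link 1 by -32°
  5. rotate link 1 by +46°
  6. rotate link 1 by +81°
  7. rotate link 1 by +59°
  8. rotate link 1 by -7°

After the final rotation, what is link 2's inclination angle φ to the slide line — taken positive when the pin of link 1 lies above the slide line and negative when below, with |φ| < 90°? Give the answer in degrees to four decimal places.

geometry: r = 37 mm, L = 287 mm, e = 16 mm; θ starts at 0°
rotate link 1 by +74°: θ ← 0° +74° = 74°
rotate link 1 by -58°: θ ← 74° -58° = 16°
rotate link 1 by -32°: θ ← 16° -32° = -16°
rotate link 1 by +46°: θ ← -16° +46° = 30°
rotate link 1 by +81°: θ ← 30° +81° = 111°
rotate link 1 by +59°: θ ← 111° +59° = 170°
rotate link 1 by -7°: θ ← 170° -7° = 163°
h = r sin θ − e = 10.817753 − 16 = -5.182247
sin φ = h / L = -5.182247 / 287 = -0.01805661
φ = arcsin(-0.01805661) = -1.034624°

-1.0346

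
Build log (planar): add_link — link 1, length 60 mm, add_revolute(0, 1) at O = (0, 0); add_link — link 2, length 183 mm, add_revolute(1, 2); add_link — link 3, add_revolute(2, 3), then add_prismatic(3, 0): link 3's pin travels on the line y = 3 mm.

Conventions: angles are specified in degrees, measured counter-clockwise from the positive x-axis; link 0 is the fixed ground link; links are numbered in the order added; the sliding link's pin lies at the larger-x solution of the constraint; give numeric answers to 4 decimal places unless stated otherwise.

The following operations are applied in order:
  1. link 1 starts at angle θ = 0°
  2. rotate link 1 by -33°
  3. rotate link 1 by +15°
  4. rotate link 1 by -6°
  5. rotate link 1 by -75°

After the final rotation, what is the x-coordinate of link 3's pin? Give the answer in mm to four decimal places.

geometry: r = 60 mm, L = 183 mm, e = 3 mm; θ starts at 0°
rotate link 1 by -33°: θ ← 0° -33° = -33°
rotate link 1 by +15°: θ ← -33° +15° = -18°
rotate link 1 by -6°: θ ← -18° -6° = -24°
rotate link 1 by -75°: θ ← -24° -75° = -99°
crank pin P = (r cos θ, r sin θ) = (-9.386068, -59.261300)
h = r sin θ − e = -59.261300 − 3 = -62.261300
x = r cos θ + √(L² − h²) = -9.386068 + 172.082917 = 162.696850

162.6968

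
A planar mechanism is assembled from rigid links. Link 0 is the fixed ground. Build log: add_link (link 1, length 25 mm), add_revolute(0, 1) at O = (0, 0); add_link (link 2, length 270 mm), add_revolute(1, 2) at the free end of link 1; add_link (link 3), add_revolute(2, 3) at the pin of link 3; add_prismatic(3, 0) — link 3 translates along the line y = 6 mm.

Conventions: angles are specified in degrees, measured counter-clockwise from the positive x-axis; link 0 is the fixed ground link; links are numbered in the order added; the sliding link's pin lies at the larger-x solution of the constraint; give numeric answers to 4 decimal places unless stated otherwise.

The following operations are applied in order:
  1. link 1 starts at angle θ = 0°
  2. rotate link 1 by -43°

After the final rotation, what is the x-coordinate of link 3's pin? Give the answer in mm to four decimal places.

geometry: r = 25 mm, L = 270 mm, e = 6 mm; θ starts at 0°
rotate link 1 by -43°: θ ← 0° -43° = -43°
crank pin P = (r cos θ, r sin θ) = (18.283843, -17.049959)
h = r sin θ − e = -17.049959 − 6 = -23.049959
x = r cos θ + √(L² − h²) = 18.283843 + 269.014311 = 287.298153

287.2982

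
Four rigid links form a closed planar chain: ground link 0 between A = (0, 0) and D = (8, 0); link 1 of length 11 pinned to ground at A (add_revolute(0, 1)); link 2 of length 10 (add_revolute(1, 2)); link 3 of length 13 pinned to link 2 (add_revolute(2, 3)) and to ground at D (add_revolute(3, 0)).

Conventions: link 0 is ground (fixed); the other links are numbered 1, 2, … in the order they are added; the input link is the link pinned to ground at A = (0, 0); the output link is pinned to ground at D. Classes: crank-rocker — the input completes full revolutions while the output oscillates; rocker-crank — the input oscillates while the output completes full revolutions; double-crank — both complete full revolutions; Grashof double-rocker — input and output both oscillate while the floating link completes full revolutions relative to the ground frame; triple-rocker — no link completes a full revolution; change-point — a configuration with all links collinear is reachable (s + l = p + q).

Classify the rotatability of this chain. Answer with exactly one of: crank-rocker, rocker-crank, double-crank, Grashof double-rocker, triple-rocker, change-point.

lengths: ground=8, input=11, coupler=10, output=13
sorted: s=8 (shortest), l=13 (longest), p+q=21
s + l = 21 vs p + q = 21
s + l = p + q → change-point (collinear configuration reachable)

change-point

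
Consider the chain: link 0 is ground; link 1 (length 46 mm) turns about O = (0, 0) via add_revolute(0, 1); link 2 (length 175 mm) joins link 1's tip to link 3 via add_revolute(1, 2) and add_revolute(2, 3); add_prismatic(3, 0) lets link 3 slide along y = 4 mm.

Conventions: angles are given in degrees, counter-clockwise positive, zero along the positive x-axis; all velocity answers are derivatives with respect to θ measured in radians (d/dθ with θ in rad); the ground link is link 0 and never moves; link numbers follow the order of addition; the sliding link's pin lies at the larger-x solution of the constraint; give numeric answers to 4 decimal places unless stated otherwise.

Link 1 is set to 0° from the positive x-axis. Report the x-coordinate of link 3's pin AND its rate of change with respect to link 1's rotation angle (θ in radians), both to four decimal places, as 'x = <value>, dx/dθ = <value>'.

geometry: r = 46 mm, L = 175 mm, e = 4 mm
crank pin P = (r cos θ, r sin θ) = (46.000000, 0.000000)
h = r sin θ − e = 0.000000 − 4 = -4.000000
x = r cos θ + √(L² − h²) = 46.000000 + 174.954280 = 220.954280
dx/dθ = −r sin θ − h·r cos θ/√(L² − h²) (θ in radians; h = -4.000000) = 1.051703

x = 220.9543, dx/dθ = 1.0517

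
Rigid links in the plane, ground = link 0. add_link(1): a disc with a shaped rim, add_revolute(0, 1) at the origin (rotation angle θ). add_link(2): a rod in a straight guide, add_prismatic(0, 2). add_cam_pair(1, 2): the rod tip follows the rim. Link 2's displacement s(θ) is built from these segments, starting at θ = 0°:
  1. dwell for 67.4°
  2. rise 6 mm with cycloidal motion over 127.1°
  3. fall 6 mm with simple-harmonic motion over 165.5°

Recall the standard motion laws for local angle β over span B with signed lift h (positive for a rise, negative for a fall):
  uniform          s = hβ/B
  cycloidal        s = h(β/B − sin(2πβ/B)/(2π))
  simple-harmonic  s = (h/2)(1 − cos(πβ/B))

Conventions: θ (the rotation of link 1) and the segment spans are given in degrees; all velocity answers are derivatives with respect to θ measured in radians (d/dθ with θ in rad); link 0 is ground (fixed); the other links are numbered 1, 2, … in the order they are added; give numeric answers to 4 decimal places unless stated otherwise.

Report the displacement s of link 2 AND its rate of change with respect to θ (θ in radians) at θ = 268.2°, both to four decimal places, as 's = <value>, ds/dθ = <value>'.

segment 1 (0° to 67.4°, dwell): s unchanged at 0.0000
segment 2 (67.4° to 194.5°, cycloidal, h = 6) is passed completely: s = 0.0000 + (6) = 6.0000
θ = 268.2° falls in segment 3 (194.5° to 360°, simple-harmonic, h = -6): β = 268.2 − 194.5 = 73.7°, B = 165.5°; Δs = -6/2·(1 − cos(π·0.4453)) = -2.4872; s = 6.0000 − 2.4872 = 3.5128
velocity in seg [194.5°–360°] (simple-harmonic), θ in radians: β = 73.7° = 1.2863 rad, B = 165.5° = 2.8885 rad; ds/dθ = (πh/(2B)) sin(πβ/B) = (π·(-6)/(2·2.8885)) sin(π·0.4453) = -3.214811 mm/rad

s = 3.5128, ds/dθ = -3.2148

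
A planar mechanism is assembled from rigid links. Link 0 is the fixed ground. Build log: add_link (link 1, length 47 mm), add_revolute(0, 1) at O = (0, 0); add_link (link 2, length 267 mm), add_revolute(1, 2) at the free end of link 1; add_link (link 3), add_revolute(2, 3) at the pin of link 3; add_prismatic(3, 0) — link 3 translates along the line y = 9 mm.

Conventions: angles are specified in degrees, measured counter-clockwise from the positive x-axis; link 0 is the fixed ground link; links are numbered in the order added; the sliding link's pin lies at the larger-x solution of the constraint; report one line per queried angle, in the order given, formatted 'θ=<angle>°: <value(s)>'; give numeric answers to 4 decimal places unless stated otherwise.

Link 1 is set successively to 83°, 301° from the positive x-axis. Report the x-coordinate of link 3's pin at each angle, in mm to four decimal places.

geometry: r = 47 mm, L = 267 mm, e = 9 mm
θ=83°: crank pin P = (r cos θ, r sin θ) = (5.727859, 46.649669)
θ=83°: h = r sin θ − e = 46.649669 − 9 = 37.649669
θ=83°: x = r cos θ + √(L² − h²) = 5.727859 + 264.332182 = 270.060041
θ=301°: crank pin P = (r cos θ, r sin θ) = (24.206790, -40.286863)
θ=301°: h = r sin θ − e = -40.286863 − 9 = -49.286863
θ=301°: x = r cos θ + √(L² − h²) = 24.206790 + 262.411519 = 286.618308

θ=83°: 270.0600
θ=301°: 286.6183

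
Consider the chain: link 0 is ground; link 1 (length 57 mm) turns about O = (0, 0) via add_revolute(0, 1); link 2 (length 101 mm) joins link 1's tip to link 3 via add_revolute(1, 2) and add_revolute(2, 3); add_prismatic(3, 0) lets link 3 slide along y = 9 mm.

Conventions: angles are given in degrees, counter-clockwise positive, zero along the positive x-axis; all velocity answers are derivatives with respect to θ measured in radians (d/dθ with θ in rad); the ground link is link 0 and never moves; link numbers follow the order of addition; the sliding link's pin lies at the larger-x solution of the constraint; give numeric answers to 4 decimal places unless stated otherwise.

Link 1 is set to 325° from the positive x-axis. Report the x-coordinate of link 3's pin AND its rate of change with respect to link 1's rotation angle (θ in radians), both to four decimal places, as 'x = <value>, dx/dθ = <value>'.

geometry: r = 57 mm, L = 101 mm, e = 9 mm
crank pin P = (r cos θ, r sin θ) = (46.691667, -32.693857)
h = r sin θ − e = -32.693857 − 9 = -41.693857
x = r cos θ + √(L² − h²) = 46.691667 + 91.992512 = 138.684179
dx/dθ = −r sin θ − h·r cos θ/√(L² − h²) (θ in radians; h = -41.693857) = 53.855967

x = 138.6842, dx/dθ = 53.8560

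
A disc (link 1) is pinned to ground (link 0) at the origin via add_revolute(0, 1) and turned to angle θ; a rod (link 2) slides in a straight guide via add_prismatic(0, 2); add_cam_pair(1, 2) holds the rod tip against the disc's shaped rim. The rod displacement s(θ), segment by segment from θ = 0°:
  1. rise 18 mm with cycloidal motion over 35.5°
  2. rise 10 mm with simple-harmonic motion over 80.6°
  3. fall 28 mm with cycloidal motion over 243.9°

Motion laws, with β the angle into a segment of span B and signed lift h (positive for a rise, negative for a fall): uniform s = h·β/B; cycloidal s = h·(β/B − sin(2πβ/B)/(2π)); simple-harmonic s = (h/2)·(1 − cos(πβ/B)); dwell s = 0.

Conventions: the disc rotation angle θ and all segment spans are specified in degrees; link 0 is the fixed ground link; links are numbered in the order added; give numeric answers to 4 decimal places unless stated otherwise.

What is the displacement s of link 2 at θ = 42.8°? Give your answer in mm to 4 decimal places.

segment 1 (0° to 35.5°, cycloidal, h = 18) is passed completely: s = 0.0000 + (18) = 18.0000
θ = 42.8° falls in segment 2 (35.5° to 116.1°, simple-harmonic, h = 10): β = 42.8 − 35.5 = 7.3°, B = 80.6°; Δs = 10/2·(1 − cos(π·0.0906)) = 0.2010; s = 18.0000 + 0.2010 = 18.2010

18.2010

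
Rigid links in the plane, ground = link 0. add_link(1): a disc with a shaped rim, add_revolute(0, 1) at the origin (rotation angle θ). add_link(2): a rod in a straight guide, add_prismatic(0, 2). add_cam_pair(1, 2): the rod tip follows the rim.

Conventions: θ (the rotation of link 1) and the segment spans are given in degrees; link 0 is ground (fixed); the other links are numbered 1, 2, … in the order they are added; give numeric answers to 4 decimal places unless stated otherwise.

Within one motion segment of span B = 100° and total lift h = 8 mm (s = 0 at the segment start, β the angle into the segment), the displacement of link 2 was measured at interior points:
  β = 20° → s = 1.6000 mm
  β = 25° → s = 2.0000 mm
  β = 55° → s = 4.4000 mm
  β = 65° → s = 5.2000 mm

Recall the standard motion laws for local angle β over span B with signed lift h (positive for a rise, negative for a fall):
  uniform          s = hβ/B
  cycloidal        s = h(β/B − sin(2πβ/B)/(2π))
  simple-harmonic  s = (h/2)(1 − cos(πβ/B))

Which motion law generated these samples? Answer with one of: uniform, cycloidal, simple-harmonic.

candidates at β/B = r: uniform s = h·r (linear in β); cycloidal s = h·(r − sin(2πr)/(2π)); simple-harmonic s = (h/2)(1 − cos(πr))
β=20°: printed 1.6000 | uniform 1.6000, cycloidal 0.3891, simple-harmonic 0.7639
β=25°: printed 2.0000 | uniform 2.0000, cycloidal 0.7268, simple-harmonic 1.1716
β=55°: printed 4.4000 | uniform 4.4000, cycloidal 4.7935, simple-harmonic 4.6257
β=65°: printed 5.2000 | uniform 5.2000, cycloidal 6.2301, simple-harmonic 5.8160
only one law matches every sample → uniform

uniform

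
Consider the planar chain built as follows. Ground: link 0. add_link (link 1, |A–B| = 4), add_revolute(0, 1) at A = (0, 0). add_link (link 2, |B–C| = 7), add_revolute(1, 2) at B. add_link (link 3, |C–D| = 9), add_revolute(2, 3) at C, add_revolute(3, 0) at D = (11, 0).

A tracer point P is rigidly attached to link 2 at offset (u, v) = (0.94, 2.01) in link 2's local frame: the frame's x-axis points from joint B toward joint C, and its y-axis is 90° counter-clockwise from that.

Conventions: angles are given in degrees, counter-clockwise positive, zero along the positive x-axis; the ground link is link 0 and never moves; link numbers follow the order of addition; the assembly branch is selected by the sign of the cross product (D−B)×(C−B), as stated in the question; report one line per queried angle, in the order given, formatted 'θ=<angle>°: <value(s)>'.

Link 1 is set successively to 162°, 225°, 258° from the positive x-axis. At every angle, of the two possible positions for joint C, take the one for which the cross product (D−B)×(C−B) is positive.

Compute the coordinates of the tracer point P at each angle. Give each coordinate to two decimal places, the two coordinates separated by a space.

A=(0,0), D=(11.00,0)
θ=162°: B = A + 4.00·(cos162°, sin162°) = (-3.8042, 1.2361)
θ=162°: |BD| = 14.8557
θ=162°: circle(B,7.00) ∩ circle(D,9.00): a=6.3508, h=2.9439
θ=162°:   candidates: C₊=(2.7695,3.6414) cross=43.734; C₋=(2.2796,-2.2261) cross=-43.734
θ=162°:   branch + wants cross > 0 → take C=(2.7695,3.6414) (cross=43.734)
θ=162°: ex = (C−B)/|BC| = (0.9391,0.3436); ey = (-0.3436,0.9391)
θ=162°: P = B + 0.94·ex + 2.01·ey = (-3.6121,3.4467)
θ=225°: B = A + 4.00·(cos225°, sin225°) = (-2.8284, -2.8284)
θ=225°: |BD| = 14.1147
θ=225°: circle(B,7.00) ∩ circle(D,9.00): a=5.9238, h=3.7294
θ=225°:   candidates: C₊=(2.2279,2.0124) cross=52.640; C₋=(3.7225,-5.2952) cross=-52.640
θ=225°:   branch + wants cross > 0 → take C=(2.2279,2.0124) (cross=52.640)
θ=225°: ex = (C−B)/|BC| = (0.7223,0.6915); ey = (-0.6915,0.7223)
θ=225°: P = B + 0.94·ex + 2.01·ey = (-3.5395,-0.7265)
θ=258°: B = A + 4.00·(cos258°, sin258°) = (-0.8316, -3.9126)
θ=258°: |BD| = 12.4618
θ=258°: circle(B,7.00) ∩ circle(D,9.00): a=4.9470, h=4.9525
θ=258°:   candidates: C₊=(2.3102,2.3427) cross=61.717; C₋=(5.4201,-7.0615) cross=-61.717
θ=258°:   branch + wants cross > 0 → take C=(2.3102,2.3427) (cross=61.717)
θ=258°: ex = (C−B)/|BC| = (0.4488,0.8936); ey = (-0.8936,0.4488)
θ=258°: P = B + 0.94·ex + 2.01·ey = (-2.2059,-2.1704)

θ=162°: -3.61 3.45
θ=225°: -3.54 -0.73
θ=258°: -2.21 -2.17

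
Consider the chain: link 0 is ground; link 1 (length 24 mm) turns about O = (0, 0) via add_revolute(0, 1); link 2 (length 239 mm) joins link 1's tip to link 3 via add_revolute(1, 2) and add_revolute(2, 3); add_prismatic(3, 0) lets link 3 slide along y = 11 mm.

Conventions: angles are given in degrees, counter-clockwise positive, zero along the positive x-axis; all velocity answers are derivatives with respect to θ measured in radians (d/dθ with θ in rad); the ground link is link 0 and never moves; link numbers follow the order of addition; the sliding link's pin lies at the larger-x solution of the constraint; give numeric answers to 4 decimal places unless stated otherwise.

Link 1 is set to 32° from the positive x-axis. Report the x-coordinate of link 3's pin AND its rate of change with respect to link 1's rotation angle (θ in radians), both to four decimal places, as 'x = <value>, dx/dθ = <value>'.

geometry: r = 24 mm, L = 239 mm, e = 11 mm
crank pin P = (r cos θ, r sin θ) = (20.353154, 12.718062)
h = r sin θ − e = 12.718062 − 11 = 1.718062
x = r cos θ + √(L² − h²) = 20.353154 + 238.993825 = 259.346979
dx/dθ = −r sin θ − h·r cos θ/√(L² − h²) (θ in radians; h = 1.718062) = -12.864376

x = 259.3470, dx/dθ = -12.8644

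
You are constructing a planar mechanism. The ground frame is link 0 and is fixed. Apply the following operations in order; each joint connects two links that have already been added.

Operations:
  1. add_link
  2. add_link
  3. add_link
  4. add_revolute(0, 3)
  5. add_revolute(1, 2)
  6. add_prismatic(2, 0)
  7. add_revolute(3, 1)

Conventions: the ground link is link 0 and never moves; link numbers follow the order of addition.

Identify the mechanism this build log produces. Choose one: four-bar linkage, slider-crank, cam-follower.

links: 4 (incl. ground); joints: 3 revolute, 1 prismatic, 0 higher (cam) pair, forming one closed loop
4 links, 3 revolutes + 1 prismatic in one loop → slider-crank

slider-crank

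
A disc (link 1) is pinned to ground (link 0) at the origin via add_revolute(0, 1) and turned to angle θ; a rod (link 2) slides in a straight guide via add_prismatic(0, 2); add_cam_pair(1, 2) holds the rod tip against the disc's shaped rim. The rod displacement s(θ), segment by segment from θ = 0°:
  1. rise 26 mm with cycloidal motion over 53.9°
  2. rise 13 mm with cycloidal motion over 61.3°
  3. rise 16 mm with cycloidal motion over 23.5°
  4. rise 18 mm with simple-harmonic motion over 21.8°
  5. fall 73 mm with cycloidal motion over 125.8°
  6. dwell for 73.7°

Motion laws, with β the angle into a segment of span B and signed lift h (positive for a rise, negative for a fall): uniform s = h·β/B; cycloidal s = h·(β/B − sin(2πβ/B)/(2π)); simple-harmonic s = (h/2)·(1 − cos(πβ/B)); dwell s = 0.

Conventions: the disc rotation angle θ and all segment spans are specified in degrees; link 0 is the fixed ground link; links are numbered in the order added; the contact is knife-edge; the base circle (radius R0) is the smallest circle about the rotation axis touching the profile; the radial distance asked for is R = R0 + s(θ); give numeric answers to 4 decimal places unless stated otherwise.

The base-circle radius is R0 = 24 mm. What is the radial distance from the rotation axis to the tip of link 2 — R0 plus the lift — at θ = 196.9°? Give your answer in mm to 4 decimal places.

segment 1 (0° to 53.9°, cycloidal, h = 26) is passed completely: s = 0.0000 + (26) = 26.0000
segment 2 (53.9° to 115.2°, cycloidal, h = 13) is passed completely: s = 26.0000 + (13) = 39.0000
segment 3 (115.2° to 138.7°, cycloidal, h = 16) is passed completely: s = 39.0000 + (16) = 55.0000
segment 4 (138.7° to 160.5°, simple-harmonic, h = 18) is passed completely: s = 55.0000 + (18) = 73.0000
θ = 196.9° falls in segment 5 (160.5° to 286.3°, cycloidal, h = -73): β = 196.9 − 160.5 = 36.4°, B = 125.8°; Δs = -73·(0.2893 − sin(2π·0.2893)/(2π)) = -9.8574; s = 73.0000 − 9.8574 = 63.1426
R = R0 + s = 24 + 63.1426 = 87.1426

87.1426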